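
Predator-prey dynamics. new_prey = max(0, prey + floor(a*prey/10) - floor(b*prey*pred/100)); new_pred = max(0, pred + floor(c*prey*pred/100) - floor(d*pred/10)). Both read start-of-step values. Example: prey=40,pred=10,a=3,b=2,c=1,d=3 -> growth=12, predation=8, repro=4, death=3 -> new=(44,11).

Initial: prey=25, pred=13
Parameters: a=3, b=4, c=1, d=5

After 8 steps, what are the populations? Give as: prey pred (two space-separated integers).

Step 1: prey: 25+7-13=19; pred: 13+3-6=10
Step 2: prey: 19+5-7=17; pred: 10+1-5=6
Step 3: prey: 17+5-4=18; pred: 6+1-3=4
Step 4: prey: 18+5-2=21; pred: 4+0-2=2
Step 5: prey: 21+6-1=26; pred: 2+0-1=1
Step 6: prey: 26+7-1=32; pred: 1+0-0=1
Step 7: prey: 32+9-1=40; pred: 1+0-0=1
Step 8: prey: 40+12-1=51; pred: 1+0-0=1

Answer: 51 1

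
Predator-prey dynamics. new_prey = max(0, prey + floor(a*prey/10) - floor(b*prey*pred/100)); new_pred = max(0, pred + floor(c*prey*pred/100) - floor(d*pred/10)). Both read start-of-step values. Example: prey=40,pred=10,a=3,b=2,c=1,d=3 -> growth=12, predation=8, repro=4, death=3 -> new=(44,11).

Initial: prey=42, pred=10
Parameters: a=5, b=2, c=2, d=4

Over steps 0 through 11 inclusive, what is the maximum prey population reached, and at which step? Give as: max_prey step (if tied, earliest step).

Answer: 68 3

Derivation:
Step 1: prey: 42+21-8=55; pred: 10+8-4=14
Step 2: prey: 55+27-15=67; pred: 14+15-5=24
Step 3: prey: 67+33-32=68; pred: 24+32-9=47
Step 4: prey: 68+34-63=39; pred: 47+63-18=92
Step 5: prey: 39+19-71=0; pred: 92+71-36=127
Step 6: prey: 0+0-0=0; pred: 127+0-50=77
Step 7: prey: 0+0-0=0; pred: 77+0-30=47
Step 8: prey: 0+0-0=0; pred: 47+0-18=29
Step 9: prey: 0+0-0=0; pred: 29+0-11=18
Step 10: prey: 0+0-0=0; pred: 18+0-7=11
Step 11: prey: 0+0-0=0; pred: 11+0-4=7
Max prey = 68 at step 3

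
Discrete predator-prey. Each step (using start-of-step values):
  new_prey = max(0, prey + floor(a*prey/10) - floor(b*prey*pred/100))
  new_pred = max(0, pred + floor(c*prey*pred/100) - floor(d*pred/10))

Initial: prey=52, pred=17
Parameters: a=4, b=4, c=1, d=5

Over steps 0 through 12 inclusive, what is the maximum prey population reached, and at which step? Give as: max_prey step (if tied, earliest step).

Step 1: prey: 52+20-35=37; pred: 17+8-8=17
Step 2: prey: 37+14-25=26; pred: 17+6-8=15
Step 3: prey: 26+10-15=21; pred: 15+3-7=11
Step 4: prey: 21+8-9=20; pred: 11+2-5=8
Step 5: prey: 20+8-6=22; pred: 8+1-4=5
Step 6: prey: 22+8-4=26; pred: 5+1-2=4
Step 7: prey: 26+10-4=32; pred: 4+1-2=3
Step 8: prey: 32+12-3=41; pred: 3+0-1=2
Step 9: prey: 41+16-3=54; pred: 2+0-1=1
Step 10: prey: 54+21-2=73; pred: 1+0-0=1
Step 11: prey: 73+29-2=100; pred: 1+0-0=1
Step 12: prey: 100+40-4=136; pred: 1+1-0=2
Max prey = 136 at step 12

Answer: 136 12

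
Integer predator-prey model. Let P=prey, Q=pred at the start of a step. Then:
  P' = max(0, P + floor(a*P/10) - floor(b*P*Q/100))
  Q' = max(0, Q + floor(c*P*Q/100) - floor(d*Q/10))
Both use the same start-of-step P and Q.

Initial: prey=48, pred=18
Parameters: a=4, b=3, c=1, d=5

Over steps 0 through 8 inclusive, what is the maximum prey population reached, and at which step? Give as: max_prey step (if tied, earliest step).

Step 1: prey: 48+19-25=42; pred: 18+8-9=17
Step 2: prey: 42+16-21=37; pred: 17+7-8=16
Step 3: prey: 37+14-17=34; pred: 16+5-8=13
Step 4: prey: 34+13-13=34; pred: 13+4-6=11
Step 5: prey: 34+13-11=36; pred: 11+3-5=9
Step 6: prey: 36+14-9=41; pred: 9+3-4=8
Step 7: prey: 41+16-9=48; pred: 8+3-4=7
Step 8: prey: 48+19-10=57; pred: 7+3-3=7
Max prey = 57 at step 8

Answer: 57 8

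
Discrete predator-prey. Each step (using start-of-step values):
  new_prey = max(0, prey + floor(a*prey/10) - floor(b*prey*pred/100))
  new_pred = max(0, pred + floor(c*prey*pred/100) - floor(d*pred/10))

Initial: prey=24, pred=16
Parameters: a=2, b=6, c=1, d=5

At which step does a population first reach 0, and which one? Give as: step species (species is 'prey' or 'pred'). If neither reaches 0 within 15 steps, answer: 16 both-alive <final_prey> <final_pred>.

Step 1: prey: 24+4-23=5; pred: 16+3-8=11
Step 2: prey: 5+1-3=3; pred: 11+0-5=6
Step 3: prey: 3+0-1=2; pred: 6+0-3=3
Step 4: prey: 2+0-0=2; pred: 3+0-1=2
Step 5: prey: 2+0-0=2; pred: 2+0-1=1
Step 6: prey: 2+0-0=2; pred: 1+0-0=1
Steps 7-15: state stable at prey=2, pred=1 (no change)
No extinction within 15 steps

Answer: 16 both-alive 2 1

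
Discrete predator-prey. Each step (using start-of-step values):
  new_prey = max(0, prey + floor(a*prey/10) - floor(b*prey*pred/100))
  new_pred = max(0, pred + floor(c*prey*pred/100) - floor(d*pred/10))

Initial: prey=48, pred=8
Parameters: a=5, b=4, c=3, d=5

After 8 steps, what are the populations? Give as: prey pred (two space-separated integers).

Step 1: prey: 48+24-15=57; pred: 8+11-4=15
Step 2: prey: 57+28-34=51; pred: 15+25-7=33
Step 3: prey: 51+25-67=9; pred: 33+50-16=67
Step 4: prey: 9+4-24=0; pred: 67+18-33=52
Step 5: prey: 0+0-0=0; pred: 52+0-26=26
Step 6: prey: 0+0-0=0; pred: 26+0-13=13
Step 7: prey: 0+0-0=0; pred: 13+0-6=7
Step 8: prey: 0+0-0=0; pred: 7+0-3=4

Answer: 0 4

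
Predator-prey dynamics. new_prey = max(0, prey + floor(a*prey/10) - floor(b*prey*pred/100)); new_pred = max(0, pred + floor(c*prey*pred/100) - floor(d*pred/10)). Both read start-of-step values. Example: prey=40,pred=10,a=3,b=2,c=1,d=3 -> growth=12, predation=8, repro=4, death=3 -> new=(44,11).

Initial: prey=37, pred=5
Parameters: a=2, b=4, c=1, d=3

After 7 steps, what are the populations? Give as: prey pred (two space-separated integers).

Answer: 37 5

Derivation:
Step 1: prey: 37+7-7=37; pred: 5+1-1=5
Step 2: prey: 37+7-7=37; pred: 5+1-1=5
Step 3: prey: 37+7-7=37; pred: 5+1-1=5
Step 4: prey: 37+7-7=37; pred: 5+1-1=5
Step 5: prey: 37+7-7=37; pred: 5+1-1=5
Step 6: prey: 37+7-7=37; pred: 5+1-1=5
Step 7: prey: 37+7-7=37; pred: 5+1-1=5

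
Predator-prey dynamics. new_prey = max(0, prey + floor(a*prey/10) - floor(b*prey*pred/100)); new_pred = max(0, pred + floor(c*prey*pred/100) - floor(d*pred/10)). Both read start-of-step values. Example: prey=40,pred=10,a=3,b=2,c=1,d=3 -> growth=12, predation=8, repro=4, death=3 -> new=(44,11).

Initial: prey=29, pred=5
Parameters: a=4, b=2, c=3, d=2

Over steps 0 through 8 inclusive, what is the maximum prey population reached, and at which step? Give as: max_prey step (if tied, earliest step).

Step 1: prey: 29+11-2=38; pred: 5+4-1=8
Step 2: prey: 38+15-6=47; pred: 8+9-1=16
Step 3: prey: 47+18-15=50; pred: 16+22-3=35
Step 4: prey: 50+20-35=35; pred: 35+52-7=80
Step 5: prey: 35+14-56=0; pred: 80+84-16=148
Step 6: prey: 0+0-0=0; pred: 148+0-29=119
Step 7: prey: 0+0-0=0; pred: 119+0-23=96
Step 8: prey: 0+0-0=0; pred: 96+0-19=77
Max prey = 50 at step 3

Answer: 50 3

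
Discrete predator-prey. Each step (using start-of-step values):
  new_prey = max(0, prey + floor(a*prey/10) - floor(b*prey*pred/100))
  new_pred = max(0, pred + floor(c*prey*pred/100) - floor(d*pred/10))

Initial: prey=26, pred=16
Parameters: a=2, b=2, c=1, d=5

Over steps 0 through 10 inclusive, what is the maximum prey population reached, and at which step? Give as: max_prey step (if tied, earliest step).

Step 1: prey: 26+5-8=23; pred: 16+4-8=12
Step 2: prey: 23+4-5=22; pred: 12+2-6=8
Step 3: prey: 22+4-3=23; pred: 8+1-4=5
Step 4: prey: 23+4-2=25; pred: 5+1-2=4
Step 5: prey: 25+5-2=28; pred: 4+1-2=3
Step 6: prey: 28+5-1=32; pred: 3+0-1=2
Step 7: prey: 32+6-1=37; pred: 2+0-1=1
Step 8: prey: 37+7-0=44; pred: 1+0-0=1
Step 9: prey: 44+8-0=52; pred: 1+0-0=1
Step 10: prey: 52+10-1=61; pred: 1+0-0=1
Max prey = 61 at step 10

Answer: 61 10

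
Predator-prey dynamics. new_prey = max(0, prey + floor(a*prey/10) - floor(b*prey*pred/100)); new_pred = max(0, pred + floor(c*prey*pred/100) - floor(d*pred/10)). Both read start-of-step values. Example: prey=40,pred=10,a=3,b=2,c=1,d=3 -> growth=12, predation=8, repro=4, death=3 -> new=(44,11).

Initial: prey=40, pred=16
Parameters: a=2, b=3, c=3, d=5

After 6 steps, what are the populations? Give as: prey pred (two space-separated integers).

Answer: 1 4

Derivation:
Step 1: prey: 40+8-19=29; pred: 16+19-8=27
Step 2: prey: 29+5-23=11; pred: 27+23-13=37
Step 3: prey: 11+2-12=1; pred: 37+12-18=31
Step 4: prey: 1+0-0=1; pred: 31+0-15=16
Step 5: prey: 1+0-0=1; pred: 16+0-8=8
Step 6: prey: 1+0-0=1; pred: 8+0-4=4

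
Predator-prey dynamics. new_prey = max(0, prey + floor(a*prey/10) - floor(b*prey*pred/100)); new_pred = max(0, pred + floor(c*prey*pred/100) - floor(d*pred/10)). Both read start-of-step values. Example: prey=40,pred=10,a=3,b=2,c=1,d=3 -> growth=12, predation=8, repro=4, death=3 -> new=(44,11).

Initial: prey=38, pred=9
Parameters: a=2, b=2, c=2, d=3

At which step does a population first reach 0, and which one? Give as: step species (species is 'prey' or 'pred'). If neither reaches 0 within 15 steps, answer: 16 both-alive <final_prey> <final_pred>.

Answer: 16 both-alive 1 3

Derivation:
Step 1: prey: 38+7-6=39; pred: 9+6-2=13
Step 2: prey: 39+7-10=36; pred: 13+10-3=20
Step 3: prey: 36+7-14=29; pred: 20+14-6=28
Step 4: prey: 29+5-16=18; pred: 28+16-8=36
Step 5: prey: 18+3-12=9; pred: 36+12-10=38
Step 6: prey: 9+1-6=4; pred: 38+6-11=33
Step 7: prey: 4+0-2=2; pred: 33+2-9=26
Step 8: prey: 2+0-1=1; pred: 26+1-7=20
Step 9: prey: 1+0-0=1; pred: 20+0-6=14
Step 10: prey: 1+0-0=1; pred: 14+0-4=10
Step 11: prey: 1+0-0=1; pred: 10+0-3=7
Step 12: prey: 1+0-0=1; pred: 7+0-2=5
Step 13: prey: 1+0-0=1; pred: 5+0-1=4
Step 14: prey: 1+0-0=1; pred: 4+0-1=3
Step 15: prey: 1+0-0=1; pred: 3+0-0=3
No extinction within 15 steps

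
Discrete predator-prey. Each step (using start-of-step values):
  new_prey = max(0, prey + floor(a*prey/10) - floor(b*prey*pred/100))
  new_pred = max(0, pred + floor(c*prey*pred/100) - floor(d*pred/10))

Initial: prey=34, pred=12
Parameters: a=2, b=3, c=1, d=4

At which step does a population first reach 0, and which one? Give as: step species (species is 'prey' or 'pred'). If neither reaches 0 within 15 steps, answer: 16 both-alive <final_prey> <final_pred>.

Step 1: prey: 34+6-12=28; pred: 12+4-4=12
Step 2: prey: 28+5-10=23; pred: 12+3-4=11
Step 3: prey: 23+4-7=20; pred: 11+2-4=9
Step 4: prey: 20+4-5=19; pred: 9+1-3=7
Step 5: prey: 19+3-3=19; pred: 7+1-2=6
Step 6: prey: 19+3-3=19; pred: 6+1-2=5
Step 7: prey: 19+3-2=20; pred: 5+0-2=3
Step 8: prey: 20+4-1=23; pred: 3+0-1=2
Step 9: prey: 23+4-1=26; pred: 2+0-0=2
Step 10: prey: 26+5-1=30; pred: 2+0-0=2
Step 11: prey: 30+6-1=35; pred: 2+0-0=2
Step 12: prey: 35+7-2=40; pred: 2+0-0=2
Step 13: prey: 40+8-2=46; pred: 2+0-0=2
Step 14: prey: 46+9-2=53; pred: 2+0-0=2
Step 15: prey: 53+10-3=60; pred: 2+1-0=3
No extinction within 15 steps

Answer: 16 both-alive 60 3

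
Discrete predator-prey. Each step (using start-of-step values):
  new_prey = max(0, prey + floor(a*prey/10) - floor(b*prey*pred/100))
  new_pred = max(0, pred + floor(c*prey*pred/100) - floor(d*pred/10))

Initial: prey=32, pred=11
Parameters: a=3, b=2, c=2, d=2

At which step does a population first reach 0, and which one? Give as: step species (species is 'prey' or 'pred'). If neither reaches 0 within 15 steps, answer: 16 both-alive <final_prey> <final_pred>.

Answer: 7 prey

Derivation:
Step 1: prey: 32+9-7=34; pred: 11+7-2=16
Step 2: prey: 34+10-10=34; pred: 16+10-3=23
Step 3: prey: 34+10-15=29; pred: 23+15-4=34
Step 4: prey: 29+8-19=18; pred: 34+19-6=47
Step 5: prey: 18+5-16=7; pred: 47+16-9=54
Step 6: prey: 7+2-7=2; pred: 54+7-10=51
Step 7: prey: 2+0-2=0; pred: 51+2-10=43
First extinction: prey at step 7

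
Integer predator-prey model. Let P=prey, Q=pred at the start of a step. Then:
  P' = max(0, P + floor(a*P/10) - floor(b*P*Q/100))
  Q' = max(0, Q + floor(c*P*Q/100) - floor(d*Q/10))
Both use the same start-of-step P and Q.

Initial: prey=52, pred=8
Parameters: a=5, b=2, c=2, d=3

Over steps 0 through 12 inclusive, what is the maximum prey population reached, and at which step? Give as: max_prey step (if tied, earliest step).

Answer: 86 2

Derivation:
Step 1: prey: 52+26-8=70; pred: 8+8-2=14
Step 2: prey: 70+35-19=86; pred: 14+19-4=29
Step 3: prey: 86+43-49=80; pred: 29+49-8=70
Step 4: prey: 80+40-112=8; pred: 70+112-21=161
Step 5: prey: 8+4-25=0; pred: 161+25-48=138
Step 6: prey: 0+0-0=0; pred: 138+0-41=97
Step 7: prey: 0+0-0=0; pred: 97+0-29=68
Step 8: prey: 0+0-0=0; pred: 68+0-20=48
Step 9: prey: 0+0-0=0; pred: 48+0-14=34
Step 10: prey: 0+0-0=0; pred: 34+0-10=24
Step 11: prey: 0+0-0=0; pred: 24+0-7=17
Step 12: prey: 0+0-0=0; pred: 17+0-5=12
Max prey = 86 at step 2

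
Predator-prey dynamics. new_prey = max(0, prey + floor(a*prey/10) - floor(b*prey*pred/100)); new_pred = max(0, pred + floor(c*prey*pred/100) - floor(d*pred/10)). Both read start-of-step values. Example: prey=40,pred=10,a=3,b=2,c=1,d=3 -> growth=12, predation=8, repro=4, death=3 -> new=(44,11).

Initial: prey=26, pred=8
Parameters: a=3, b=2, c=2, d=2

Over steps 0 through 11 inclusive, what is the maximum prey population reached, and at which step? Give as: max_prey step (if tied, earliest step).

Answer: 31 2

Derivation:
Step 1: prey: 26+7-4=29; pred: 8+4-1=11
Step 2: prey: 29+8-6=31; pred: 11+6-2=15
Step 3: prey: 31+9-9=31; pred: 15+9-3=21
Step 4: prey: 31+9-13=27; pred: 21+13-4=30
Step 5: prey: 27+8-16=19; pred: 30+16-6=40
Step 6: prey: 19+5-15=9; pred: 40+15-8=47
Step 7: prey: 9+2-8=3; pred: 47+8-9=46
Step 8: prey: 3+0-2=1; pred: 46+2-9=39
Step 9: prey: 1+0-0=1; pred: 39+0-7=32
Step 10: prey: 1+0-0=1; pred: 32+0-6=26
Step 11: prey: 1+0-0=1; pred: 26+0-5=21
Max prey = 31 at step 2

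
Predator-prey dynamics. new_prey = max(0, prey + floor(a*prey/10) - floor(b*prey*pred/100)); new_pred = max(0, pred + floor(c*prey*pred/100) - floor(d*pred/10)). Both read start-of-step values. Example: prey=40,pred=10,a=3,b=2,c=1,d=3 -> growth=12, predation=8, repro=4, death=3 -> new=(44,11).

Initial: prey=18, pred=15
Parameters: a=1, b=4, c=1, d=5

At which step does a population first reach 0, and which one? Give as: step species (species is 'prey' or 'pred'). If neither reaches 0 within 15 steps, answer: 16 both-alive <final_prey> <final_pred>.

Answer: 16 both-alive 5 1

Derivation:
Step 1: prey: 18+1-10=9; pred: 15+2-7=10
Step 2: prey: 9+0-3=6; pred: 10+0-5=5
Step 3: prey: 6+0-1=5; pred: 5+0-2=3
Step 4: prey: 5+0-0=5; pred: 3+0-1=2
Step 5: prey: 5+0-0=5; pred: 2+0-1=1
Step 6: prey: 5+0-0=5; pred: 1+0-0=1
Steps 7-15: state stable at prey=5, pred=1 (no change)
No extinction within 15 steps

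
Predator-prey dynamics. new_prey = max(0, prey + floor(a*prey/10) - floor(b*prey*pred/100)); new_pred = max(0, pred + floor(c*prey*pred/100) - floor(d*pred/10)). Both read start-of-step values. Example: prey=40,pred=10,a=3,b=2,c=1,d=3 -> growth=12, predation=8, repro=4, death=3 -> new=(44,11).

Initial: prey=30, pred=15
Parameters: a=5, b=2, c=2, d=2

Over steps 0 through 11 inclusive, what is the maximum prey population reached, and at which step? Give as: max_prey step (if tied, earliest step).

Step 1: prey: 30+15-9=36; pred: 15+9-3=21
Step 2: prey: 36+18-15=39; pred: 21+15-4=32
Step 3: prey: 39+19-24=34; pred: 32+24-6=50
Step 4: prey: 34+17-34=17; pred: 50+34-10=74
Step 5: prey: 17+8-25=0; pred: 74+25-14=85
Step 6: prey: 0+0-0=0; pred: 85+0-17=68
Step 7: prey: 0+0-0=0; pred: 68+0-13=55
Step 8: prey: 0+0-0=0; pred: 55+0-11=44
Step 9: prey: 0+0-0=0; pred: 44+0-8=36
Step 10: prey: 0+0-0=0; pred: 36+0-7=29
Step 11: prey: 0+0-0=0; pred: 29+0-5=24
Max prey = 39 at step 2

Answer: 39 2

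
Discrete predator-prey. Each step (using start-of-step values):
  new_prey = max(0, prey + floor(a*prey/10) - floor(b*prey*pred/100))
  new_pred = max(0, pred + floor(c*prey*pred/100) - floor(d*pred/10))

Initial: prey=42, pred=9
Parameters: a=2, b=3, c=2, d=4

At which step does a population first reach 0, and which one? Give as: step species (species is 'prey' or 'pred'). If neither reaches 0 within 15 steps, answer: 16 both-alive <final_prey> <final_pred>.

Answer: 16 both-alive 3 2

Derivation:
Step 1: prey: 42+8-11=39; pred: 9+7-3=13
Step 2: prey: 39+7-15=31; pred: 13+10-5=18
Step 3: prey: 31+6-16=21; pred: 18+11-7=22
Step 4: prey: 21+4-13=12; pred: 22+9-8=23
Step 5: prey: 12+2-8=6; pred: 23+5-9=19
Step 6: prey: 6+1-3=4; pred: 19+2-7=14
Step 7: prey: 4+0-1=3; pred: 14+1-5=10
Step 8: prey: 3+0-0=3; pred: 10+0-4=6
Step 9: prey: 3+0-0=3; pred: 6+0-2=4
Step 10: prey: 3+0-0=3; pred: 4+0-1=3
Step 11: prey: 3+0-0=3; pred: 3+0-1=2
Step 12: prey: 3+0-0=3; pred: 2+0-0=2
Steps 13-15: state stable at prey=3, pred=2 (no change)
No extinction within 15 steps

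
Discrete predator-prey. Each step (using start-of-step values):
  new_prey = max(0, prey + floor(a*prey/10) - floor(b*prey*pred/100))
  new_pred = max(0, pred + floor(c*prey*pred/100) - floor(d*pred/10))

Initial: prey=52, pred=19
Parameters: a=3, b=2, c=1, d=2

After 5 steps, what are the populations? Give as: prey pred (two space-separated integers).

Answer: 6 37

Derivation:
Step 1: prey: 52+15-19=48; pred: 19+9-3=25
Step 2: prey: 48+14-24=38; pred: 25+12-5=32
Step 3: prey: 38+11-24=25; pred: 32+12-6=38
Step 4: prey: 25+7-19=13; pred: 38+9-7=40
Step 5: prey: 13+3-10=6; pred: 40+5-8=37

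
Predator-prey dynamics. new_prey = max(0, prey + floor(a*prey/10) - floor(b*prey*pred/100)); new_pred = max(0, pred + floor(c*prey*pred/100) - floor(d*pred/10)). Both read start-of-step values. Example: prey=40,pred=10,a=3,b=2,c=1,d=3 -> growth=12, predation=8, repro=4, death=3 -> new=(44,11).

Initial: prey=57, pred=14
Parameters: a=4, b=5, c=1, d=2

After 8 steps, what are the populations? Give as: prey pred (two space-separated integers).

Step 1: prey: 57+22-39=40; pred: 14+7-2=19
Step 2: prey: 40+16-38=18; pred: 19+7-3=23
Step 3: prey: 18+7-20=5; pred: 23+4-4=23
Step 4: prey: 5+2-5=2; pred: 23+1-4=20
Step 5: prey: 2+0-2=0; pred: 20+0-4=16
Step 6: prey: 0+0-0=0; pred: 16+0-3=13
Step 7: prey: 0+0-0=0; pred: 13+0-2=11
Step 8: prey: 0+0-0=0; pred: 11+0-2=9

Answer: 0 9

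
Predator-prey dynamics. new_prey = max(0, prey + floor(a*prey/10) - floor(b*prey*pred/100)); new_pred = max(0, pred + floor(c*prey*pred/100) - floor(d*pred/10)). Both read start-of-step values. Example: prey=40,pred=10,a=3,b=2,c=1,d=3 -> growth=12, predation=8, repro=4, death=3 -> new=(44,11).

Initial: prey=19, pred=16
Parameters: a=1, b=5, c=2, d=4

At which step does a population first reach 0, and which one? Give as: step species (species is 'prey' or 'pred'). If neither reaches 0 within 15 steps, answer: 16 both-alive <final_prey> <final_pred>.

Step 1: prey: 19+1-15=5; pred: 16+6-6=16
Step 2: prey: 5+0-4=1; pred: 16+1-6=11
Step 3: prey: 1+0-0=1; pred: 11+0-4=7
Step 4: prey: 1+0-0=1; pred: 7+0-2=5
Step 5: prey: 1+0-0=1; pred: 5+0-2=3
Step 6: prey: 1+0-0=1; pred: 3+0-1=2
Step 7: prey: 1+0-0=1; pred: 2+0-0=2
Steps 8-15: state stable at prey=1, pred=2 (no change)
No extinction within 15 steps

Answer: 16 both-alive 1 2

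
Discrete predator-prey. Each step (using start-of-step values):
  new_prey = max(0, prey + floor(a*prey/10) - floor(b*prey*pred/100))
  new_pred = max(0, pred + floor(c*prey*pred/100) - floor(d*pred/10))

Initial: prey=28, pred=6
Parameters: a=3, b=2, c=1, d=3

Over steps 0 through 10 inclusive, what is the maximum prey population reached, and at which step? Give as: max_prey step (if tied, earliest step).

Answer: 68 7

Derivation:
Step 1: prey: 28+8-3=33; pred: 6+1-1=6
Step 2: prey: 33+9-3=39; pred: 6+1-1=6
Step 3: prey: 39+11-4=46; pred: 6+2-1=7
Step 4: prey: 46+13-6=53; pred: 7+3-2=8
Step 5: prey: 53+15-8=60; pred: 8+4-2=10
Step 6: prey: 60+18-12=66; pred: 10+6-3=13
Step 7: prey: 66+19-17=68; pred: 13+8-3=18
Step 8: prey: 68+20-24=64; pred: 18+12-5=25
Step 9: prey: 64+19-32=51; pred: 25+16-7=34
Step 10: prey: 51+15-34=32; pred: 34+17-10=41
Max prey = 68 at step 7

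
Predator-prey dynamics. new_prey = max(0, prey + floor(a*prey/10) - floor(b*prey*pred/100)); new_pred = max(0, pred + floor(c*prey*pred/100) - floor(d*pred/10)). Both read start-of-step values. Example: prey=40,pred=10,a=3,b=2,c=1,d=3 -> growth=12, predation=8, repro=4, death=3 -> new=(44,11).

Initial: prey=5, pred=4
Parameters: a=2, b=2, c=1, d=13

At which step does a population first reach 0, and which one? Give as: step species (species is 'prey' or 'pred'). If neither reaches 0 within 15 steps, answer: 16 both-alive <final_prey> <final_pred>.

Answer: 1 pred

Derivation:
Step 1: prey: 5+1-0=6; pred: 4+0-5=0
First extinction: pred at step 1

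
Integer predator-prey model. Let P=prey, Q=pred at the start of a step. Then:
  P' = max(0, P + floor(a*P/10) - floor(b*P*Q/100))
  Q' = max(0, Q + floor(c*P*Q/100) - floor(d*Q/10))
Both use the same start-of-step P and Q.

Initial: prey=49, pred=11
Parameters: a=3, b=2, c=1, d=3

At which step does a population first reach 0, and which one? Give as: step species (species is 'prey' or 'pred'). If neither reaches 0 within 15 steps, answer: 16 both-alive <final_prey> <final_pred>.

Answer: 16 both-alive 12 5

Derivation:
Step 1: prey: 49+14-10=53; pred: 11+5-3=13
Step 2: prey: 53+15-13=55; pred: 13+6-3=16
Step 3: prey: 55+16-17=54; pred: 16+8-4=20
Step 4: prey: 54+16-21=49; pred: 20+10-6=24
Step 5: prey: 49+14-23=40; pred: 24+11-7=28
Step 6: prey: 40+12-22=30; pred: 28+11-8=31
Step 7: prey: 30+9-18=21; pred: 31+9-9=31
Step 8: prey: 21+6-13=14; pred: 31+6-9=28
Step 9: prey: 14+4-7=11; pred: 28+3-8=23
Step 10: prey: 11+3-5=9; pred: 23+2-6=19
Step 11: prey: 9+2-3=8; pred: 19+1-5=15
Step 12: prey: 8+2-2=8; pred: 15+1-4=12
Step 13: prey: 8+2-1=9; pred: 12+0-3=9
Step 14: prey: 9+2-1=10; pred: 9+0-2=7
Step 15: prey: 10+3-1=12; pred: 7+0-2=5
No extinction within 15 steps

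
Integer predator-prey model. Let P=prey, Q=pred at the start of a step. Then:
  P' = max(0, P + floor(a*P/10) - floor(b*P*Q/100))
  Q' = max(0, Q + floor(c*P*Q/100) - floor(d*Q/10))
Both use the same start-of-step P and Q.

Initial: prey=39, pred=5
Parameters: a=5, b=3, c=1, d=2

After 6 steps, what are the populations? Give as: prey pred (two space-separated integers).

Step 1: prey: 39+19-5=53; pred: 5+1-1=5
Step 2: prey: 53+26-7=72; pred: 5+2-1=6
Step 3: prey: 72+36-12=96; pred: 6+4-1=9
Step 4: prey: 96+48-25=119; pred: 9+8-1=16
Step 5: prey: 119+59-57=121; pred: 16+19-3=32
Step 6: prey: 121+60-116=65; pred: 32+38-6=64

Answer: 65 64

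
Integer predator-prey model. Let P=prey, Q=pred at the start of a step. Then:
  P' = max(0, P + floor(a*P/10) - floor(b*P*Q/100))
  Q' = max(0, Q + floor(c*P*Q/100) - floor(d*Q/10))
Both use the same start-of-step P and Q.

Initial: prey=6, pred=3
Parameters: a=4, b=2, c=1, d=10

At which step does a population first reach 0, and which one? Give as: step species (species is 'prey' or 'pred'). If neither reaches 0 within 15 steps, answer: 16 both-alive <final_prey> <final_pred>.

Answer: 1 pred

Derivation:
Step 1: prey: 6+2-0=8; pred: 3+0-3=0
First extinction: pred at step 1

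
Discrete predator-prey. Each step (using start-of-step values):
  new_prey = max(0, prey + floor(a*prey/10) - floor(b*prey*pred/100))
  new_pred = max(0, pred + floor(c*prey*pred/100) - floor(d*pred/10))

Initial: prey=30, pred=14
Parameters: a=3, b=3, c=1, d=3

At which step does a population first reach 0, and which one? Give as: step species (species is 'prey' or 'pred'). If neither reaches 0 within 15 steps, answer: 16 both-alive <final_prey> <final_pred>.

Step 1: prey: 30+9-12=27; pred: 14+4-4=14
Step 2: prey: 27+8-11=24; pred: 14+3-4=13
Step 3: prey: 24+7-9=22; pred: 13+3-3=13
Step 4: prey: 22+6-8=20; pred: 13+2-3=12
Step 5: prey: 20+6-7=19; pred: 12+2-3=11
Step 6: prey: 19+5-6=18; pred: 11+2-3=10
Step 7: prey: 18+5-5=18; pred: 10+1-3=8
Step 8: prey: 18+5-4=19; pred: 8+1-2=7
Step 9: prey: 19+5-3=21; pred: 7+1-2=6
Step 10: prey: 21+6-3=24; pred: 6+1-1=6
Step 11: prey: 24+7-4=27; pred: 6+1-1=6
Step 12: prey: 27+8-4=31; pred: 6+1-1=6
Step 13: prey: 31+9-5=35; pred: 6+1-1=6
Step 14: prey: 35+10-6=39; pred: 6+2-1=7
Step 15: prey: 39+11-8=42; pred: 7+2-2=7
No extinction within 15 steps

Answer: 16 both-alive 42 7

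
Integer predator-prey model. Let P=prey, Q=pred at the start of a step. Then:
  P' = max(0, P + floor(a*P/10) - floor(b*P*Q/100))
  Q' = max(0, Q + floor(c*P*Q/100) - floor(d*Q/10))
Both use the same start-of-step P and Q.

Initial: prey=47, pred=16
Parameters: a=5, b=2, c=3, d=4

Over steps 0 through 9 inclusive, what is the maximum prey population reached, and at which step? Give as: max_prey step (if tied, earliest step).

Answer: 55 1

Derivation:
Step 1: prey: 47+23-15=55; pred: 16+22-6=32
Step 2: prey: 55+27-35=47; pred: 32+52-12=72
Step 3: prey: 47+23-67=3; pred: 72+101-28=145
Step 4: prey: 3+1-8=0; pred: 145+13-58=100
Step 5: prey: 0+0-0=0; pred: 100+0-40=60
Step 6: prey: 0+0-0=0; pred: 60+0-24=36
Step 7: prey: 0+0-0=0; pred: 36+0-14=22
Step 8: prey: 0+0-0=0; pred: 22+0-8=14
Step 9: prey: 0+0-0=0; pred: 14+0-5=9
Max prey = 55 at step 1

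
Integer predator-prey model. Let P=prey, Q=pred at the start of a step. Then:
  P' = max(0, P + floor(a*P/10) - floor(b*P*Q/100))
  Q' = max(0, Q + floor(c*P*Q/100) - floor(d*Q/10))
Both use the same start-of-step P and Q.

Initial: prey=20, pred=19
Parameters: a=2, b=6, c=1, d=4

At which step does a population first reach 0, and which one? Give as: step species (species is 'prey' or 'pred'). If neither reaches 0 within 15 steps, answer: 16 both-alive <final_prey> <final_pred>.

Step 1: prey: 20+4-22=2; pred: 19+3-7=15
Step 2: prey: 2+0-1=1; pred: 15+0-6=9
Step 3: prey: 1+0-0=1; pred: 9+0-3=6
Step 4: prey: 1+0-0=1; pred: 6+0-2=4
Step 5: prey: 1+0-0=1; pred: 4+0-1=3
Step 6: prey: 1+0-0=1; pred: 3+0-1=2
Step 7: prey: 1+0-0=1; pred: 2+0-0=2
Steps 8-15: state stable at prey=1, pred=2 (no change)
No extinction within 15 steps

Answer: 16 both-alive 1 2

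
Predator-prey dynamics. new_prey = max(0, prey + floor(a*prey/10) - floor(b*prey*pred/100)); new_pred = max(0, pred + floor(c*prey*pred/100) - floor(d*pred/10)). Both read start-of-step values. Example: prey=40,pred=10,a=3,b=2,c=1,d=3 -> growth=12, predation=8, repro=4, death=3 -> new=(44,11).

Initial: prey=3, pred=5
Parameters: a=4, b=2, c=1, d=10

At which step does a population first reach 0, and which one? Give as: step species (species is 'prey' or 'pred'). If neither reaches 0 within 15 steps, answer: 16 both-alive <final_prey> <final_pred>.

Answer: 1 pred

Derivation:
Step 1: prey: 3+1-0=4; pred: 5+0-5=0
First extinction: pred at step 1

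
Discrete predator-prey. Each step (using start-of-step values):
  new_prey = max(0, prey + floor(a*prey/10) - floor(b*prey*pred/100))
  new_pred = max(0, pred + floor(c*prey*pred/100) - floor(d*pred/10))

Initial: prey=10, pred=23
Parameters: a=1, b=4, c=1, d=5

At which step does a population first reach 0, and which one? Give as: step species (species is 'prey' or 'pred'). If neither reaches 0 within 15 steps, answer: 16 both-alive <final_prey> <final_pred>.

Step 1: prey: 10+1-9=2; pred: 23+2-11=14
Step 2: prey: 2+0-1=1; pred: 14+0-7=7
Step 3: prey: 1+0-0=1; pred: 7+0-3=4
Step 4: prey: 1+0-0=1; pred: 4+0-2=2
Step 5: prey: 1+0-0=1; pred: 2+0-1=1
Step 6: prey: 1+0-0=1; pred: 1+0-0=1
Steps 7-15: state stable at prey=1, pred=1 (no change)
No extinction within 15 steps

Answer: 16 both-alive 1 1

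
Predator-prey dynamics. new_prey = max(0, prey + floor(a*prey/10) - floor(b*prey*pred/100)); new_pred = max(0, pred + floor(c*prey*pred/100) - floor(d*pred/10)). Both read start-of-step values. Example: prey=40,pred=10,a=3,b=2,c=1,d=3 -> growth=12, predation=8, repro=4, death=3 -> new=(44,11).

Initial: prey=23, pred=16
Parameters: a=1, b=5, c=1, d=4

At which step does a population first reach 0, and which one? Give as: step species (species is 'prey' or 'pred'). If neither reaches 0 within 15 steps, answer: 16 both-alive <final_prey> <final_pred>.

Answer: 16 both-alive 2 2

Derivation:
Step 1: prey: 23+2-18=7; pred: 16+3-6=13
Step 2: prey: 7+0-4=3; pred: 13+0-5=8
Step 3: prey: 3+0-1=2; pred: 8+0-3=5
Step 4: prey: 2+0-0=2; pred: 5+0-2=3
Step 5: prey: 2+0-0=2; pred: 3+0-1=2
Step 6: prey: 2+0-0=2; pred: 2+0-0=2
Steps 7-15: state stable at prey=2, pred=2 (no change)
No extinction within 15 steps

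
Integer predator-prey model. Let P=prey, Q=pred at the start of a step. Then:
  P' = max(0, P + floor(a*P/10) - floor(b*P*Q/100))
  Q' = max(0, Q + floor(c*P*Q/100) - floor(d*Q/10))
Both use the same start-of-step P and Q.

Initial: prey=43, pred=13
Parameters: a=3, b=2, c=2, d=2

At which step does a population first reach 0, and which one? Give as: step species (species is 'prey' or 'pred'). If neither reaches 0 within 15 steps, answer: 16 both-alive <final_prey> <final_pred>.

Step 1: prey: 43+12-11=44; pred: 13+11-2=22
Step 2: prey: 44+13-19=38; pred: 22+19-4=37
Step 3: prey: 38+11-28=21; pred: 37+28-7=58
Step 4: prey: 21+6-24=3; pred: 58+24-11=71
Step 5: prey: 3+0-4=0; pred: 71+4-14=61
First extinction: prey at step 5

Answer: 5 prey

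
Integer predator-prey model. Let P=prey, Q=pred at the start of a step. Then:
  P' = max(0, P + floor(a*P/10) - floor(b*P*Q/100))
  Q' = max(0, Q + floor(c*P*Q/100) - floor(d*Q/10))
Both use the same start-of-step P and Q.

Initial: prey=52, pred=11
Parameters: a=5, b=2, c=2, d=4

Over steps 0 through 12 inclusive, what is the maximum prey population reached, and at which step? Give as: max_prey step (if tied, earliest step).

Step 1: prey: 52+26-11=67; pred: 11+11-4=18
Step 2: prey: 67+33-24=76; pred: 18+24-7=35
Step 3: prey: 76+38-53=61; pred: 35+53-14=74
Step 4: prey: 61+30-90=1; pred: 74+90-29=135
Step 5: prey: 1+0-2=0; pred: 135+2-54=83
Step 6: prey: 0+0-0=0; pred: 83+0-33=50
Step 7: prey: 0+0-0=0; pred: 50+0-20=30
Step 8: prey: 0+0-0=0; pred: 30+0-12=18
Step 9: prey: 0+0-0=0; pred: 18+0-7=11
Step 10: prey: 0+0-0=0; pred: 11+0-4=7
Step 11: prey: 0+0-0=0; pred: 7+0-2=5
Step 12: prey: 0+0-0=0; pred: 5+0-2=3
Max prey = 76 at step 2

Answer: 76 2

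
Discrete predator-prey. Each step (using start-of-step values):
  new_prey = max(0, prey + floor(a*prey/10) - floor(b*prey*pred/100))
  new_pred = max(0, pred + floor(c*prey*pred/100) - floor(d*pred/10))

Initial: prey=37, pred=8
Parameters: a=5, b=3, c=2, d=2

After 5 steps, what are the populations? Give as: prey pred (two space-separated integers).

Step 1: prey: 37+18-8=47; pred: 8+5-1=12
Step 2: prey: 47+23-16=54; pred: 12+11-2=21
Step 3: prey: 54+27-34=47; pred: 21+22-4=39
Step 4: prey: 47+23-54=16; pred: 39+36-7=68
Step 5: prey: 16+8-32=0; pred: 68+21-13=76

Answer: 0 76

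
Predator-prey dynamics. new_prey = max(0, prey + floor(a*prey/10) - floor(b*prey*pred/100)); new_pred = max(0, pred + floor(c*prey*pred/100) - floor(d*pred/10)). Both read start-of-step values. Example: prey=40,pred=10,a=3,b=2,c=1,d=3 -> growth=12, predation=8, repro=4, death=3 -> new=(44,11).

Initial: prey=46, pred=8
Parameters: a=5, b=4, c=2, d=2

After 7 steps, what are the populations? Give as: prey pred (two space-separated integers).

Answer: 0 32

Derivation:
Step 1: prey: 46+23-14=55; pred: 8+7-1=14
Step 2: prey: 55+27-30=52; pred: 14+15-2=27
Step 3: prey: 52+26-56=22; pred: 27+28-5=50
Step 4: prey: 22+11-44=0; pred: 50+22-10=62
Step 5: prey: 0+0-0=0; pred: 62+0-12=50
Step 6: prey: 0+0-0=0; pred: 50+0-10=40
Step 7: prey: 0+0-0=0; pred: 40+0-8=32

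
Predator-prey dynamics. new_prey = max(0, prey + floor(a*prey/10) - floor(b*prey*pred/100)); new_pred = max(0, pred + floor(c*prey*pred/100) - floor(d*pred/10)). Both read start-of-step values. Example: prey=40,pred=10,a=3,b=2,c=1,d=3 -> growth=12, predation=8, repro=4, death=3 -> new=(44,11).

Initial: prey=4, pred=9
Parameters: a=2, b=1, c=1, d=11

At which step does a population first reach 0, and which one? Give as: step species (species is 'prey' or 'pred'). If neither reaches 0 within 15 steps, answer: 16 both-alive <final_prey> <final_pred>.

Answer: 1 pred

Derivation:
Step 1: prey: 4+0-0=4; pred: 9+0-9=0
First extinction: pred at step 1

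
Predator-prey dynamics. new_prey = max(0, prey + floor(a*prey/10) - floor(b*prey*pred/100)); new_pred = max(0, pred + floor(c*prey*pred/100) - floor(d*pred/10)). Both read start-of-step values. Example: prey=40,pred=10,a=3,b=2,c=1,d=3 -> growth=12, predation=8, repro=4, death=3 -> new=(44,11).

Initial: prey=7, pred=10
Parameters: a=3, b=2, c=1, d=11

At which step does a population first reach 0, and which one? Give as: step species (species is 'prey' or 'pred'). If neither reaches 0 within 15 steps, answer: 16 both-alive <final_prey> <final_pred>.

Step 1: prey: 7+2-1=8; pred: 10+0-11=0
First extinction: pred at step 1

Answer: 1 pred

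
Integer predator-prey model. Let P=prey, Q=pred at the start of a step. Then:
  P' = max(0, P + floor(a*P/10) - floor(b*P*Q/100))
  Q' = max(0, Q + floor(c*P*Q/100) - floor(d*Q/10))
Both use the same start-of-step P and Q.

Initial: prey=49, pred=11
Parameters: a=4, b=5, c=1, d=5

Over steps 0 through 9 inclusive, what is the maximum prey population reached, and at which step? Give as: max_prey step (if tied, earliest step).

Step 1: prey: 49+19-26=42; pred: 11+5-5=11
Step 2: prey: 42+16-23=35; pred: 11+4-5=10
Step 3: prey: 35+14-17=32; pred: 10+3-5=8
Step 4: prey: 32+12-12=32; pred: 8+2-4=6
Step 5: prey: 32+12-9=35; pred: 6+1-3=4
Step 6: prey: 35+14-7=42; pred: 4+1-2=3
Step 7: prey: 42+16-6=52; pred: 3+1-1=3
Step 8: prey: 52+20-7=65; pred: 3+1-1=3
Step 9: prey: 65+26-9=82; pred: 3+1-1=3
Max prey = 82 at step 9

Answer: 82 9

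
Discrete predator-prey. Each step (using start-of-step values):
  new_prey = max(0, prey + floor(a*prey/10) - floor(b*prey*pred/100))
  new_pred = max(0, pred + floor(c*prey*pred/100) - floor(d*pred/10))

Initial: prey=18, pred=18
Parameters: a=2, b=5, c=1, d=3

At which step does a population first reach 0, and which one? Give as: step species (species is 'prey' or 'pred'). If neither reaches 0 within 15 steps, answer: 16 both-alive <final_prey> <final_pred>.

Answer: 16 both-alive 1 3

Derivation:
Step 1: prey: 18+3-16=5; pred: 18+3-5=16
Step 2: prey: 5+1-4=2; pred: 16+0-4=12
Step 3: prey: 2+0-1=1; pred: 12+0-3=9
Step 4: prey: 1+0-0=1; pred: 9+0-2=7
Step 5: prey: 1+0-0=1; pred: 7+0-2=5
Step 6: prey: 1+0-0=1; pred: 5+0-1=4
Step 7: prey: 1+0-0=1; pred: 4+0-1=3
Step 8: prey: 1+0-0=1; pred: 3+0-0=3
Steps 9-15: state stable at prey=1, pred=3 (no change)
No extinction within 15 steps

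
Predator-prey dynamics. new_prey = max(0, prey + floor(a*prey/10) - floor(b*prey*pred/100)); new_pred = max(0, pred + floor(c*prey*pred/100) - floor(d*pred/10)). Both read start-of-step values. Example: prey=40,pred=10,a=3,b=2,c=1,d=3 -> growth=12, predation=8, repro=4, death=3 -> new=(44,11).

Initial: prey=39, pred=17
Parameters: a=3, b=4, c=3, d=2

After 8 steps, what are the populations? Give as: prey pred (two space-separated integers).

Step 1: prey: 39+11-26=24; pred: 17+19-3=33
Step 2: prey: 24+7-31=0; pred: 33+23-6=50
Step 3: prey: 0+0-0=0; pred: 50+0-10=40
Step 4: prey: 0+0-0=0; pred: 40+0-8=32
Step 5: prey: 0+0-0=0; pred: 32+0-6=26
Step 6: prey: 0+0-0=0; pred: 26+0-5=21
Step 7: prey: 0+0-0=0; pred: 21+0-4=17
Step 8: prey: 0+0-0=0; pred: 17+0-3=14

Answer: 0 14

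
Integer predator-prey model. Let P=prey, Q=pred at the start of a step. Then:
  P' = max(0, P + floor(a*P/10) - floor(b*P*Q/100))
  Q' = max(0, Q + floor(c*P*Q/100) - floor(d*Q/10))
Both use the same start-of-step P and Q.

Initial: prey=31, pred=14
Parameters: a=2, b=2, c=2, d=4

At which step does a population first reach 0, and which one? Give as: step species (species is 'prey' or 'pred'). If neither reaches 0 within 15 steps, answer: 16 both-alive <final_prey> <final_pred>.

Step 1: prey: 31+6-8=29; pred: 14+8-5=17
Step 2: prey: 29+5-9=25; pred: 17+9-6=20
Step 3: prey: 25+5-10=20; pred: 20+10-8=22
Step 4: prey: 20+4-8=16; pred: 22+8-8=22
Step 5: prey: 16+3-7=12; pred: 22+7-8=21
Step 6: prey: 12+2-5=9; pred: 21+5-8=18
Step 7: prey: 9+1-3=7; pred: 18+3-7=14
Step 8: prey: 7+1-1=7; pred: 14+1-5=10
Step 9: prey: 7+1-1=7; pred: 10+1-4=7
Step 10: prey: 7+1-0=8; pred: 7+0-2=5
Step 11: prey: 8+1-0=9; pred: 5+0-2=3
Step 12: prey: 9+1-0=10; pred: 3+0-1=2
Step 13: prey: 10+2-0=12; pred: 2+0-0=2
Step 14: prey: 12+2-0=14; pred: 2+0-0=2
Step 15: prey: 14+2-0=16; pred: 2+0-0=2
No extinction within 15 steps

Answer: 16 both-alive 16 2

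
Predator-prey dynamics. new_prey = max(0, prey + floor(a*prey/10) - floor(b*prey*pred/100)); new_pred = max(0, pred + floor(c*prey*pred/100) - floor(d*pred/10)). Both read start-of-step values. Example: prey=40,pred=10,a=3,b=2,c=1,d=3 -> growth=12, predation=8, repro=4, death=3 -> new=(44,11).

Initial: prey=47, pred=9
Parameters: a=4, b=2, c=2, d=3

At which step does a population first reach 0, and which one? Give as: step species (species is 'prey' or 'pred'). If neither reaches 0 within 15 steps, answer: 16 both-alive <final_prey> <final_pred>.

Step 1: prey: 47+18-8=57; pred: 9+8-2=15
Step 2: prey: 57+22-17=62; pred: 15+17-4=28
Step 3: prey: 62+24-34=52; pred: 28+34-8=54
Step 4: prey: 52+20-56=16; pred: 54+56-16=94
Step 5: prey: 16+6-30=0; pred: 94+30-28=96
First extinction: prey at step 5

Answer: 5 prey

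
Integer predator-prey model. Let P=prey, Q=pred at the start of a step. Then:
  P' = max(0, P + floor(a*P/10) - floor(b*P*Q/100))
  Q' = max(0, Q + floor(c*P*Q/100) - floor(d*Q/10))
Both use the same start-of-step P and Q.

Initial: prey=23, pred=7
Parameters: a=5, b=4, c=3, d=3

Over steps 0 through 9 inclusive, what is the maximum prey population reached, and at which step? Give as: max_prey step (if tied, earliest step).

Answer: 32 2

Derivation:
Step 1: prey: 23+11-6=28; pred: 7+4-2=9
Step 2: prey: 28+14-10=32; pred: 9+7-2=14
Step 3: prey: 32+16-17=31; pred: 14+13-4=23
Step 4: prey: 31+15-28=18; pred: 23+21-6=38
Step 5: prey: 18+9-27=0; pred: 38+20-11=47
Step 6: prey: 0+0-0=0; pred: 47+0-14=33
Step 7: prey: 0+0-0=0; pred: 33+0-9=24
Step 8: prey: 0+0-0=0; pred: 24+0-7=17
Step 9: prey: 0+0-0=0; pred: 17+0-5=12
Max prey = 32 at step 2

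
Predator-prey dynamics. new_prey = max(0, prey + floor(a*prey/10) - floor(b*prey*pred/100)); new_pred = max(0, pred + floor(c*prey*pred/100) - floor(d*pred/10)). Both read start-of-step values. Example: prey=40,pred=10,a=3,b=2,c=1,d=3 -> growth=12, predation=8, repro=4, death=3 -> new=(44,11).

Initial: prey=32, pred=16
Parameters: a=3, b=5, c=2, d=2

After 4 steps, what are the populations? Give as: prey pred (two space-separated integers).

Step 1: prey: 32+9-25=16; pred: 16+10-3=23
Step 2: prey: 16+4-18=2; pred: 23+7-4=26
Step 3: prey: 2+0-2=0; pred: 26+1-5=22
Step 4: prey: 0+0-0=0; pred: 22+0-4=18

Answer: 0 18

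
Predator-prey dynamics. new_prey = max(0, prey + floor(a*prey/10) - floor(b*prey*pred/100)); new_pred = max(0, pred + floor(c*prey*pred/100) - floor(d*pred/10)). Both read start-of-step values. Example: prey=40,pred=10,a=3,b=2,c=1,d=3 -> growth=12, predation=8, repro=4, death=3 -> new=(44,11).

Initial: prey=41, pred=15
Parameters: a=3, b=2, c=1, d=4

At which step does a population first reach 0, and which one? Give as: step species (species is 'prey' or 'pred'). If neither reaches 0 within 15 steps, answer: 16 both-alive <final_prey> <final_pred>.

Answer: 16 both-alive 41 15

Derivation:
Step 1: prey: 41+12-12=41; pred: 15+6-6=15
Steps 2-15: state stable at prey=41, pred=15 (no change)
No extinction within 15 steps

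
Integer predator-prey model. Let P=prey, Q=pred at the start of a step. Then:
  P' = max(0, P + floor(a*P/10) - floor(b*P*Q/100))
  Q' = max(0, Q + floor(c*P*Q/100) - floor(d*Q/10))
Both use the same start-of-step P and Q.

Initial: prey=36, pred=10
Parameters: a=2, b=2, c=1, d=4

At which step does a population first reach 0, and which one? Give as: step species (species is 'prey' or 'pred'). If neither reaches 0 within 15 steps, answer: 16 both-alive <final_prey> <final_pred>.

Step 1: prey: 36+7-7=36; pred: 10+3-4=9
Step 2: prey: 36+7-6=37; pred: 9+3-3=9
Step 3: prey: 37+7-6=38; pred: 9+3-3=9
Step 4: prey: 38+7-6=39; pred: 9+3-3=9
Step 5: prey: 39+7-7=39; pred: 9+3-3=9
Steps 6-15: state stable at prey=39, pred=9 (no change)
No extinction within 15 steps

Answer: 16 both-alive 39 9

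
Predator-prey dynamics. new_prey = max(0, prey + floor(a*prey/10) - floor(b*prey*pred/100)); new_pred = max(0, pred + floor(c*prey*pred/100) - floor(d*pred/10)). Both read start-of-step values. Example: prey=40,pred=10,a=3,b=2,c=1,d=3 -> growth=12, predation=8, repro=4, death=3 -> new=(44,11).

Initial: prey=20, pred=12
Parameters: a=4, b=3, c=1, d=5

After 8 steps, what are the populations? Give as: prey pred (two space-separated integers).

Step 1: prey: 20+8-7=21; pred: 12+2-6=8
Step 2: prey: 21+8-5=24; pred: 8+1-4=5
Step 3: prey: 24+9-3=30; pred: 5+1-2=4
Step 4: prey: 30+12-3=39; pred: 4+1-2=3
Step 5: prey: 39+15-3=51; pred: 3+1-1=3
Step 6: prey: 51+20-4=67; pred: 3+1-1=3
Step 7: prey: 67+26-6=87; pred: 3+2-1=4
Step 8: prey: 87+34-10=111; pred: 4+3-2=5

Answer: 111 5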